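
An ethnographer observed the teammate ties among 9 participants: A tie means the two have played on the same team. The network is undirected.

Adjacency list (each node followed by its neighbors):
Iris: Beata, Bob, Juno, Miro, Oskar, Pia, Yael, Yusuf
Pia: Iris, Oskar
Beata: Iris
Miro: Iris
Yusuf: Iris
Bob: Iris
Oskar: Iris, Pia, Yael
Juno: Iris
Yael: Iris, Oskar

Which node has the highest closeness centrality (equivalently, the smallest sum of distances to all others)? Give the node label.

Iris

Farness (sum of distances to all others) for each node — Beata:15, Bob:15, Iris:8, Juno:15, Miro:15, Oskar:13, Pia:14, Yael:14, Yusuf:15.
The smallest farness is 8, for Iris, so Iris has the highest closeness.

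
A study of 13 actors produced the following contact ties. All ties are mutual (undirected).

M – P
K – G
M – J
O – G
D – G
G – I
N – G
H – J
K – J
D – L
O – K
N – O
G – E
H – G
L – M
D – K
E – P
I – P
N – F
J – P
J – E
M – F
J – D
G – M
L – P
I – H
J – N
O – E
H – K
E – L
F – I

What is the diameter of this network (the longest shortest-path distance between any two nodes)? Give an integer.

3

Eccentricity of each node (its greatest distance to any other): D:3, E:3, F:3, G:2, H:3, I:2, J:2, K:3, L:3, M:2, N:3, O:2, P:2.
The maximum eccentricity is 3, realized for instance by the pair E–F via E – J – N – F. So the diameter is 3.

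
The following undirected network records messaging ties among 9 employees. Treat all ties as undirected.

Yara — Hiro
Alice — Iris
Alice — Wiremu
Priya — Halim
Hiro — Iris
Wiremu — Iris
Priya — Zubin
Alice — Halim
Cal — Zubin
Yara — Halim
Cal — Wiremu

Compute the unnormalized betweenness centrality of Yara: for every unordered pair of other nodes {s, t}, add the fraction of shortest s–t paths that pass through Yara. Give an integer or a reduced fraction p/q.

5/2

Pairs whose geodesics pass through Yara — Zubin–Hiro: 1/2; Hiro–Halim: 1; Hiro–Priya: 1.
All other pairs contribute 0.
Summing the contributions gives betweenness(Yara) = 5/2.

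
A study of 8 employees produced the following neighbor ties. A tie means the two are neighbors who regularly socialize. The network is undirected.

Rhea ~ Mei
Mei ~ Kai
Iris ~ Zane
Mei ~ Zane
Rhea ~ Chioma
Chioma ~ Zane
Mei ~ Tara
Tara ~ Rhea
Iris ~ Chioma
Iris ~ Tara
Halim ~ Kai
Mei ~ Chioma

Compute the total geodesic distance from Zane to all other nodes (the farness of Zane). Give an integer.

12

Distances from Zane: Chioma:1, Halim:3, Iris:1, Kai:2, Mei:1, Rhea:2, Tara:2.
Sum = 1 + 3 + 1 + 2 + 1 + 2 + 2 = 12.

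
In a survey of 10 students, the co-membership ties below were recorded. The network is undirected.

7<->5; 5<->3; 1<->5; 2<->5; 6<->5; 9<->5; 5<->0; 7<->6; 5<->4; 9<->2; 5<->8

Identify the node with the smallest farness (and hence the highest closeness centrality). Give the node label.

Farness (sum of distances to all others) for each node — 0:17, 1:17, 2:16, 3:17, 4:17, 5:9, 6:16, 7:16, 8:17, 9:16.
The smallest farness is 9, for 5, so 5 has the highest closeness.

5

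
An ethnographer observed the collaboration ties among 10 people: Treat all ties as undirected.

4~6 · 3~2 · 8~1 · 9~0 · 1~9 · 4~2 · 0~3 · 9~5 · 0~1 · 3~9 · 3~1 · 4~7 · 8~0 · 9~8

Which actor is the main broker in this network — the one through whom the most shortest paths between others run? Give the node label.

Unnormalized betweenness of each node: 0:5/3, 1:5/3, 2:18, 3:20, 4:15, 5:0, 6:0, 7:0, 8:0, 9:29/3.
3 has the largest value, 20, making it the main broker — the node through which the most shortest paths run.

3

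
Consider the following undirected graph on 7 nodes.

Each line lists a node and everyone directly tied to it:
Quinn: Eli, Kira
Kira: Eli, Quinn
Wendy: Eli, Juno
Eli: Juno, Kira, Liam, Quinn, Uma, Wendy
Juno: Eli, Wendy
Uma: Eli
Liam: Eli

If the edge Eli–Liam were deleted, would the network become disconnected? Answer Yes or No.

Without the Eli–Liam edge there is no alternate route between Eli and Liam, so the network disconnects. It is a bridge.

Yes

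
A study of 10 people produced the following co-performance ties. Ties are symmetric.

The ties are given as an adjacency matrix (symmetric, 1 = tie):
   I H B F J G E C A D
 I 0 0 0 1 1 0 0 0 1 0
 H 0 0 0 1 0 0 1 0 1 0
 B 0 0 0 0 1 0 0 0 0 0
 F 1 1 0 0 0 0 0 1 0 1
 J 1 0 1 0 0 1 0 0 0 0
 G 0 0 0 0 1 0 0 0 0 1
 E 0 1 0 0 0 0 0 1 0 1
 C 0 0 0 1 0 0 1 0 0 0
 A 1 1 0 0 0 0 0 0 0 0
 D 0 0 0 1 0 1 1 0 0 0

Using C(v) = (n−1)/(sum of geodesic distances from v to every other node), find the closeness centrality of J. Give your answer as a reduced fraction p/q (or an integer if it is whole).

1/2

Distances from J: A:2, B:1, C:3, D:2, E:3, F:2, G:1, H:3, I:1. Sum = 18.
n = 10, so closeness = 9/18 = 1/2.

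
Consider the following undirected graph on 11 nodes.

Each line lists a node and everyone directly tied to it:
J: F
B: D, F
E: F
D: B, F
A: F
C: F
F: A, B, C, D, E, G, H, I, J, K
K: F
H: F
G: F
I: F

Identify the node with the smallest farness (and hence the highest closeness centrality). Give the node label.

F

Farness (sum of distances to all others) for each node — A:19, B:18, C:19, D:18, E:19, F:10, G:19, H:19, I:19, J:19, K:19.
The smallest farness is 10, for F, so F has the highest closeness.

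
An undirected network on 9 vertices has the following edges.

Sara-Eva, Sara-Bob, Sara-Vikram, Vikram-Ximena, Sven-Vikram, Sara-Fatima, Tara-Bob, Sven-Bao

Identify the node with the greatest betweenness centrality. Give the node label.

Sara

Unnormalized betweenness of each node: Bao:0, Bob:7, Eva:0, Fatima:0, Sara:21, Sven:7, Tara:0, Vikram:17, Ximena:0.
Sara has the largest value, 21, making it the main broker — the node through which the most shortest paths run.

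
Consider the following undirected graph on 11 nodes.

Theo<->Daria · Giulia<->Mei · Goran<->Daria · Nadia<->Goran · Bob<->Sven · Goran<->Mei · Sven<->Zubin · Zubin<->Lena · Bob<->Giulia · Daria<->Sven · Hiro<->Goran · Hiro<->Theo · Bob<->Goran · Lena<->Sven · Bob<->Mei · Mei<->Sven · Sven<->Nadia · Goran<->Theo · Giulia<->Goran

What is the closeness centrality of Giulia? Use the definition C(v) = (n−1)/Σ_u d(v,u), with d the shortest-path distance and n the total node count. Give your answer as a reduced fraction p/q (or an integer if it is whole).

Distances from Giulia: Bob:1, Daria:2, Goran:1, Hiro:2, Lena:3, Mei:1, Nadia:2, Sven:2, Theo:2, Zubin:3. Sum = 19.
n = 11, so closeness = 10/19.

10/19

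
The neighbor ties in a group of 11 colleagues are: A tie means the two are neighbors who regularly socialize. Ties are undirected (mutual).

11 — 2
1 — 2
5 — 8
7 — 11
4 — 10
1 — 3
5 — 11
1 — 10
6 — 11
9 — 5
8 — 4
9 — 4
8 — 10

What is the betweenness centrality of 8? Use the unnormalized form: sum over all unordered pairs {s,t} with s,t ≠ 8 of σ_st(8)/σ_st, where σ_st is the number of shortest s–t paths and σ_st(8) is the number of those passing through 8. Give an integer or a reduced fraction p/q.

Pairs whose geodesics pass through 8 — 6–10: 1/2; 6–4: 1/2; 10–7: 1/2; 10–11: 1/2; 10–5: 1; 7–4: 1/2; 1–5: 1/2; 3–5: 1/2; 4–11: 1/2; 4–5: 1/2.
All other pairs contribute 0.
Summing the contributions gives betweenness(8) = 11/2.

11/2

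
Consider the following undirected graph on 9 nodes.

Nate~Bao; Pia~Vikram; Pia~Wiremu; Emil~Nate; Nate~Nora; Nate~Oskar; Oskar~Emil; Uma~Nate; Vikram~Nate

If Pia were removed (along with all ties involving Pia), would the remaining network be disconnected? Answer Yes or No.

Removing Pia leaves {Bao, Emil, Nate, Nora, Oskar, Uma, and Vikram} with no path to {Wiremu}, so the network splits into 2 components. Pia is a cut vertex.

Yes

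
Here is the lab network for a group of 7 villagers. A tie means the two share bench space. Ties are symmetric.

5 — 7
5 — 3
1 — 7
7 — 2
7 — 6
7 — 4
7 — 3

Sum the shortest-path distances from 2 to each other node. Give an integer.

Distances from 2: 1:2, 3:2, 4:2, 5:2, 6:2, 7:1.
Sum = 2 + 2 + 2 + 2 + 2 + 1 = 11.

11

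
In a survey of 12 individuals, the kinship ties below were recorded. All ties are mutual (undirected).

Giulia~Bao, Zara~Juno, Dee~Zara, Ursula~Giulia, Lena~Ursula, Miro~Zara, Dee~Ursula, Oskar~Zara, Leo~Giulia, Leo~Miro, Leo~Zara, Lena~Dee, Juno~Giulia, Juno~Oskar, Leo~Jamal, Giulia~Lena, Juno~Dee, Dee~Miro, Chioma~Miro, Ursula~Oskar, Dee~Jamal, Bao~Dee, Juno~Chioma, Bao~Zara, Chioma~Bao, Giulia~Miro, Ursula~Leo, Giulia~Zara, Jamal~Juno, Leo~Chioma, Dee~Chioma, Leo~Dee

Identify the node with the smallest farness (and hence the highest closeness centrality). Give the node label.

Farness (sum of distances to all others) for each node — Bao:18, Chioma:17, Dee:13, Giulia:15, Jamal:19, Juno:16, Lena:19, Leo:15, Miro:17, Oskar:19, Ursula:17, Zara:15.
The smallest farness is 13, for Dee, so Dee has the highest closeness.

Dee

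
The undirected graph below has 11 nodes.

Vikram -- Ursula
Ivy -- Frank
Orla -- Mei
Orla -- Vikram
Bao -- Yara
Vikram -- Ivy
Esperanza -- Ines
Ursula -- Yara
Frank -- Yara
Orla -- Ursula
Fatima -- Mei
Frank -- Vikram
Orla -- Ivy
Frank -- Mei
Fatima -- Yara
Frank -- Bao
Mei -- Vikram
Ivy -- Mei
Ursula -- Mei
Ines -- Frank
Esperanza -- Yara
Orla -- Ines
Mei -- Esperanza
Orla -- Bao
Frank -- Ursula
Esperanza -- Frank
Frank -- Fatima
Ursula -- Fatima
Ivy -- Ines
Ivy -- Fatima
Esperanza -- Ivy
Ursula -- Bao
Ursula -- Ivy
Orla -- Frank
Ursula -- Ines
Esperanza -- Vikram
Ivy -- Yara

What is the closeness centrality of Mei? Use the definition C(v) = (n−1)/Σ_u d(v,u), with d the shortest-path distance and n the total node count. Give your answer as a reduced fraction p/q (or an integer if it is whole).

10/13

Distances from Mei: Bao:2, Esperanza:1, Fatima:1, Frank:1, Ines:2, Ivy:1, Orla:1, Ursula:1, Vikram:1, Yara:2. Sum = 13.
n = 11, so closeness = 10/13.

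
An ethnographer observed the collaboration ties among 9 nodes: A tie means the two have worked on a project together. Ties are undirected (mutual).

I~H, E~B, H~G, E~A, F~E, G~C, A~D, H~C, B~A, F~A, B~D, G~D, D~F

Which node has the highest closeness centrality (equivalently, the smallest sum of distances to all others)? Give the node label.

D

Farness (sum of distances to all others) for each node — A:16, B:17, C:19, D:13, E:21, F:17, G:14, H:18, I:25.
The smallest farness is 13, for D, so D has the highest closeness.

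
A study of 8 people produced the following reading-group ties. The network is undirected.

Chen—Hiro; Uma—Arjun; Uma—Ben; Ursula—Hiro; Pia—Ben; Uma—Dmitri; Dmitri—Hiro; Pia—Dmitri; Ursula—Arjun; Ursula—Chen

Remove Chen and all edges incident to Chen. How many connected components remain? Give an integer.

1

Chen's neighbors (Hiro and Ursula) remain reachable from one another through other ties, so the rest of the network stays in one piece.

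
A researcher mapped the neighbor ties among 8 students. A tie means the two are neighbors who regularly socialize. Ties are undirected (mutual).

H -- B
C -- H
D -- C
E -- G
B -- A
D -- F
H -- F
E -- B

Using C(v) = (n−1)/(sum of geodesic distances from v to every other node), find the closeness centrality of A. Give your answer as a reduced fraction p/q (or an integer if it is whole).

Distances from A: B:1, C:3, D:4, E:2, F:3, G:3, H:2. Sum = 18.
n = 8, so closeness = 7/18.

7/18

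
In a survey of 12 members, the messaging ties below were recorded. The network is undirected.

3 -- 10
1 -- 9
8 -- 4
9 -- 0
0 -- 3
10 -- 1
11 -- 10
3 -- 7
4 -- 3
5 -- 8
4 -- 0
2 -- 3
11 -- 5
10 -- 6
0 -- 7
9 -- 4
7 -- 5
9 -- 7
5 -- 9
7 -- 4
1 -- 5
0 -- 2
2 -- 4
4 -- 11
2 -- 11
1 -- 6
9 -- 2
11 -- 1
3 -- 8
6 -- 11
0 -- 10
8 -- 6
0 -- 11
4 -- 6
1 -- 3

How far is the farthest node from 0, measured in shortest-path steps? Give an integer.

2

Distances from 0: 1:2, 2:1, 3:1, 4:1, 5:2, 6:2, 7:1, 8:2, 9:1, 10:1, 11:1.
The largest is 2 (to 5, 1, 6, and 8), so the eccentricity of 0 is 2.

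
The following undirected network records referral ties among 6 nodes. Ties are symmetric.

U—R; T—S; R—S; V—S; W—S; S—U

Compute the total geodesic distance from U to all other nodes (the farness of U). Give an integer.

Distances from U: R:1, S:1, T:2, V:2, W:2.
Sum = 1 + 1 + 2 + 2 + 2 = 8.

8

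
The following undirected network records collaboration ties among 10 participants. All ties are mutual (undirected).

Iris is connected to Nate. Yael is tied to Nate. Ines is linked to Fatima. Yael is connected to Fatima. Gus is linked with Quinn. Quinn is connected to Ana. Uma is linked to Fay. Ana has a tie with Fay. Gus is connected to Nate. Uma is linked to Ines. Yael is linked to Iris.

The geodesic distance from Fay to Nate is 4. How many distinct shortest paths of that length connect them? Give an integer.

The shortest distance is 4, and the only length-4 path is Fay–Ana–Quinn–Gus–Nate. So there is exactly 1 shortest path.

1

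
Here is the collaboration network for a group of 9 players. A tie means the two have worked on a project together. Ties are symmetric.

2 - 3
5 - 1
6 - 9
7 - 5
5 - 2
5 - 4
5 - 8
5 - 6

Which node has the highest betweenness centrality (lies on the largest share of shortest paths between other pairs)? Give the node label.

5

Unnormalized betweenness of each node: 1:0, 2:7, 3:0, 4:0, 5:26, 6:7, 7:0, 8:0, 9:0.
5 has the largest value, 26, making it the main broker — the node through which the most shortest paths run.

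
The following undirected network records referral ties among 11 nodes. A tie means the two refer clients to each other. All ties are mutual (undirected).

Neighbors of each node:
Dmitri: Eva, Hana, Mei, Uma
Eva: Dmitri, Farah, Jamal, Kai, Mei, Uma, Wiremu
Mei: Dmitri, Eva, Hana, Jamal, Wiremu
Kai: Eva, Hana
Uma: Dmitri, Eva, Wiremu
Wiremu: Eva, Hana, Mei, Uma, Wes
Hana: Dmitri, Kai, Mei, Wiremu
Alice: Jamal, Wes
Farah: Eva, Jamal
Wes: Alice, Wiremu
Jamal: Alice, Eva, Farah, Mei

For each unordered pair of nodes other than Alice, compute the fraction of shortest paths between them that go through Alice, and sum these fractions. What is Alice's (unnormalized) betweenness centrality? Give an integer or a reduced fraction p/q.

3/2

Pairs whose geodesics pass through Alice — Jamal–Wes: 1; Farah–Wes: 1/2.
All other pairs contribute 0.
Summing the contributions gives betweenness(Alice) = 3/2.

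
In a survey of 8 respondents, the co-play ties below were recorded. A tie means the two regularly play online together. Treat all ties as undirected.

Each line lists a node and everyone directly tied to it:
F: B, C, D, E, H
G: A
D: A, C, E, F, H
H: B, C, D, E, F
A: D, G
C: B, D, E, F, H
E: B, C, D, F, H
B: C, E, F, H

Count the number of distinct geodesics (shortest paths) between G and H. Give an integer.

1

The shortest distance is 3, and the only length-3 path is G–A–D–H. So there is exactly 1 shortest path.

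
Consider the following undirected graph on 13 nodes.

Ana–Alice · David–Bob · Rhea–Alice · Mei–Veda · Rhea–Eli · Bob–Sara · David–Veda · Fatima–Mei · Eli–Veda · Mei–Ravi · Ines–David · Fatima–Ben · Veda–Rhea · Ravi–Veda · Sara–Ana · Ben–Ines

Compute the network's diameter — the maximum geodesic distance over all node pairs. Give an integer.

5

Eccentricity of each node (its greatest distance to any other): Alice:5, Ana:5, Ben:5, Bob:4, David:3, Eli:4, Fatima:5, Ines:4, Mei:4, Ravi:4, Rhea:4, Sara:5, Veda:3.
The maximum eccentricity is 5, realized for instance by the pair Sara–Fatima via Sara – Bob – David – Veda – Mei – Fatima. So the diameter is 5.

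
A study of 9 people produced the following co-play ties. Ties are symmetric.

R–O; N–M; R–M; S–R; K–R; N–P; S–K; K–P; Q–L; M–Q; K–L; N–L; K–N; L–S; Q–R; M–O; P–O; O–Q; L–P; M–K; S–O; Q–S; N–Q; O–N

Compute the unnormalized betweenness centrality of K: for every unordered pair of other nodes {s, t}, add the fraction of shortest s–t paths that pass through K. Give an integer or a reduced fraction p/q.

31/12

Pairs whose geodesics pass through K — M–L: 1/3; M–S: 1/4; M–P: 1/3; L–R: 1/3; S–N: 1/4; S–P: 1/3; R–N: 1/4; R–P: 1/2.
All other pairs contribute 0.
Summing the contributions gives betweenness(K) = 31/12.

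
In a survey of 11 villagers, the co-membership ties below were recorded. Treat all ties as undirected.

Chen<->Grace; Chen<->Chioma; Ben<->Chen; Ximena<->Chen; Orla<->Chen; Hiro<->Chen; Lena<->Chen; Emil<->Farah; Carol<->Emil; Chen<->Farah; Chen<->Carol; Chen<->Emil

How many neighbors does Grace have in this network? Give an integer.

Grace is directly tied to Chen. That is 1 neighbor, so the degree of Grace is 1.

1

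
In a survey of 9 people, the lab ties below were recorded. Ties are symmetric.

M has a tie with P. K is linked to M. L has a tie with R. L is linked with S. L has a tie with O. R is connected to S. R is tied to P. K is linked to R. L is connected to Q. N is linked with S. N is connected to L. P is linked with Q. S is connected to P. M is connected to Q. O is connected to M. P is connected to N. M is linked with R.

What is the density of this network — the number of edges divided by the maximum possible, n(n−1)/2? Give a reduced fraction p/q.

17/36

There are 17 edges and 9 nodes, so the maximum possible is C(9,2) = 36.
Density = 17/36.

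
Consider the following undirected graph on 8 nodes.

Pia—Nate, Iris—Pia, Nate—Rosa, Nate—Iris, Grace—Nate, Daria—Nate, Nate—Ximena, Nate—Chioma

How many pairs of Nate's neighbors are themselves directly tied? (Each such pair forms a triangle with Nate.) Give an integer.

Nate's neighbors: Chioma, Daria, Grace, Iris, Pia, Rosa, and Ximena.
Neighbor pairs that are themselves tied: Nate–Iris–Pia. Each forms one triangle with Nate, for 1 in total.

1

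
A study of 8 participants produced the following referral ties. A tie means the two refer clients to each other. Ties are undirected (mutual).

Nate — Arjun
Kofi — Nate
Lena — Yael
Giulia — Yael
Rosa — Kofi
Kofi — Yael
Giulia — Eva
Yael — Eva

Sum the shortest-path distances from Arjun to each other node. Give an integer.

21

Distances from Arjun: Eva:4, Giulia:4, Kofi:2, Lena:4, Nate:1, Rosa:3, Yael:3.
Sum = 4 + 4 + 2 + 4 + 1 + 3 + 3 = 21.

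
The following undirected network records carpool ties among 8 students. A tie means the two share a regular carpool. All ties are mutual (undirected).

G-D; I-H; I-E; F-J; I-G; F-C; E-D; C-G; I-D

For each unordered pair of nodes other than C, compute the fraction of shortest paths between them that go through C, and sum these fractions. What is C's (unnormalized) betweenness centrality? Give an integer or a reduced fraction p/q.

Pairs whose geodesics pass through C — I–F: 1; I–J: 1; E–F: 2/2; E–J: 2/2; G–F: 1; G–J: 1; D–F: 1; D–J: 1; H–F: 1; H–J: 1.
All other pairs contribute 0.
Summing the contributions gives betweenness(C) = 10.

10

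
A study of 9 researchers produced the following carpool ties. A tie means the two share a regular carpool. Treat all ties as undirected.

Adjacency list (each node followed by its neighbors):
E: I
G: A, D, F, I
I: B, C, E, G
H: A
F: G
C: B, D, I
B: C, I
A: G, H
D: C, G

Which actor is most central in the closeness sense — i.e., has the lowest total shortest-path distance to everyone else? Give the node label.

G

Farness (sum of distances to all others) for each node — A:17, B:18, C:17, D:16, E:20, F:19, G:12, H:24, I:13.
The smallest farness is 12, for G, so G has the highest closeness.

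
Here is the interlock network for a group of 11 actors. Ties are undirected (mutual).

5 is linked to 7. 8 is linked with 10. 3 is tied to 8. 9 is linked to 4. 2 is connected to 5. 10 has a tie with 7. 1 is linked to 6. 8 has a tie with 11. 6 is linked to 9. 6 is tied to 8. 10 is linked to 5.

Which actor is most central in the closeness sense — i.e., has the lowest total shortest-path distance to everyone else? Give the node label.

Farness (sum of distances to all others) for each node — 1:30, 2:36, 3:27, 4:37, 5:27, 6:21, 7:28, 8:18, 9:28, 10:21, 11:27.
The smallest farness is 18, for 8, so 8 has the highest closeness.

8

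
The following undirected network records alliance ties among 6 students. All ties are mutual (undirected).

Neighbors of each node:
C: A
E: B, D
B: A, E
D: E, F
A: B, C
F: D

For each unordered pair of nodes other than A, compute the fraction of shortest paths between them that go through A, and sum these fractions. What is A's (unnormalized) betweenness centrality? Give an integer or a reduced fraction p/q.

Pairs whose geodesics pass through A — E–C: 1; D–C: 1; B–C: 1; F–C: 1.
All other pairs contribute 0.
Summing the contributions gives betweenness(A) = 4.

4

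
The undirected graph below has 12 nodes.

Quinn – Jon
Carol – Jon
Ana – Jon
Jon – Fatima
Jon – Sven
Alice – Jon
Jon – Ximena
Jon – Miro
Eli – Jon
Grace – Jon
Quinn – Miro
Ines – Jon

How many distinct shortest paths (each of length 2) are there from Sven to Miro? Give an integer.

The shortest distance is 2, and the only length-2 path is Sven–Jon–Miro. So there is exactly 1 shortest path.

1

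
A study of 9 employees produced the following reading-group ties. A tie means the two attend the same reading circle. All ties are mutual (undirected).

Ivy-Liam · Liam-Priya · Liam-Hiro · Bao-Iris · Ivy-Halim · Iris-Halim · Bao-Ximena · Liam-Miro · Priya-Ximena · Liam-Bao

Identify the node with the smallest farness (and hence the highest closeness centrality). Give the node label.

Farness (sum of distances to all others) for each node — Bao:13, Halim:18, Hiro:18, Iris:17, Ivy:15, Liam:11, Miro:18, Priya:16, Ximena:18.
The smallest farness is 11, for Liam, so Liam has the highest closeness.

Liam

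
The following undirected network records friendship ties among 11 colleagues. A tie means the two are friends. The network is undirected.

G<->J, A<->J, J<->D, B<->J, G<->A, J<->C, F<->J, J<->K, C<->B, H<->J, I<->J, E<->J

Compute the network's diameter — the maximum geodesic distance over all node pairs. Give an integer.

Eccentricity of each node (its greatest distance to any other): A:2, B:2, C:2, D:2, E:2, F:2, G:2, H:2, I:2, J:1, K:2.
The maximum eccentricity is 2, realized for instance by the pair I–K via I – J – K. So the diameter is 2.

2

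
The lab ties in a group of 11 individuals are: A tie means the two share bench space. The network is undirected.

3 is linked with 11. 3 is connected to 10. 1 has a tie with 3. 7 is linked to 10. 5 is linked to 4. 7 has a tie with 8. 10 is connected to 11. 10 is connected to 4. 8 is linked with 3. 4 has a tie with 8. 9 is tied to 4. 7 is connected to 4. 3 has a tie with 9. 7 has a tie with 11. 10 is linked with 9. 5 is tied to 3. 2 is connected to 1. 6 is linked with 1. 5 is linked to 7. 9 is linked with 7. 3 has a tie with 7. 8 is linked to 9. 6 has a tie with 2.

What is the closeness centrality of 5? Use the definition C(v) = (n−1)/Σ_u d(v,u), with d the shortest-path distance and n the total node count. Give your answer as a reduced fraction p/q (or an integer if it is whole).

Distances from 5: 1:2, 2:3, 3:1, 4:1, 6:3, 7:1, 8:2, 9:2, 10:2, 11:2. Sum = 19.
n = 11, so closeness = 10/19.

10/19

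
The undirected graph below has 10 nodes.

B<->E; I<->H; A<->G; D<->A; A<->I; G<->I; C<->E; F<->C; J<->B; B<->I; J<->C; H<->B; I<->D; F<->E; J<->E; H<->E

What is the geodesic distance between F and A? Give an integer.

One shortest route is F – E – B – I – A, which uses 4 edges, and at distance 3 from F we only reach {I}, which does not include A. So d(F,A) = 4.

4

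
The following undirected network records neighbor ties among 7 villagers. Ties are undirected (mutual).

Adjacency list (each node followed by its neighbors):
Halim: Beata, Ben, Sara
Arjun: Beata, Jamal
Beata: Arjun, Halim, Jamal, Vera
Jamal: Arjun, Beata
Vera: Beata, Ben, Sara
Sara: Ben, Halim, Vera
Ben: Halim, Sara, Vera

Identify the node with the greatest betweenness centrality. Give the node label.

Unnormalized betweenness of each node: Arjun:0, Beata:25/3, Ben:1/3, Halim:3, Jamal:0, Sara:1/3, Vera:3.
Beata has the largest value, 25/3, making it the main broker — the node through which the most shortest paths run.

Beata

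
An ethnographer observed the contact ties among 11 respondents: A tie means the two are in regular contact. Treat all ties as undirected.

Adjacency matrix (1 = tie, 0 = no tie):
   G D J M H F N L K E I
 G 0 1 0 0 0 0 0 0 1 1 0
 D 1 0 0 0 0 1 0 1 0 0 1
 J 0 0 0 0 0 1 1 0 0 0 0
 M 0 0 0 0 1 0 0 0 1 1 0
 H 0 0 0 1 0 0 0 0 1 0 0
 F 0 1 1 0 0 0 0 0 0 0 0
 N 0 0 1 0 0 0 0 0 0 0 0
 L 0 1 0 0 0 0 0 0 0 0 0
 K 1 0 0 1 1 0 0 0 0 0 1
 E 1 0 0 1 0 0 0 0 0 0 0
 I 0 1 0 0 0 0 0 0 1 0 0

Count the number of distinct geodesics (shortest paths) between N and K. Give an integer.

2

The shortest distance is 5. The length-5 paths are: N–J–F–D–G–K; N–J–F–D–I–K.
That gives 2 distinct shortest paths.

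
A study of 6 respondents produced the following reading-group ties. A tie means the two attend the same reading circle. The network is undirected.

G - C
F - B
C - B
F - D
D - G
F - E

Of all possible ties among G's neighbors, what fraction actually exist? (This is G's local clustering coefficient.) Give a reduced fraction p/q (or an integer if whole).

0

G's neighbors: C and D (k = 2).
Possible neighbor pairs: C(2,2) = 1. Edges among them: none → e = 0.
Clustering(G) = 0/1.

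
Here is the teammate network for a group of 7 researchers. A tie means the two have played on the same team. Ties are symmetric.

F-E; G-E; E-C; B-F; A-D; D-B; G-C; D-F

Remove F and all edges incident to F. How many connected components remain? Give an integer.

Without F, the remaining ties split the others into: {C, E, G}; {A, B, D}.
That's 2 separate components.

2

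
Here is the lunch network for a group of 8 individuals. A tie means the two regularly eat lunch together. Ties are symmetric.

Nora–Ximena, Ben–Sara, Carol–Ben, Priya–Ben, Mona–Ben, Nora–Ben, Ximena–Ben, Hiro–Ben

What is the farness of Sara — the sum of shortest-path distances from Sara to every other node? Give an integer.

13

Distances from Sara: Ben:1, Carol:2, Hiro:2, Mona:2, Nora:2, Priya:2, Ximena:2.
Sum = 1 + 2 + 2 + 2 + 2 + 2 + 2 = 13.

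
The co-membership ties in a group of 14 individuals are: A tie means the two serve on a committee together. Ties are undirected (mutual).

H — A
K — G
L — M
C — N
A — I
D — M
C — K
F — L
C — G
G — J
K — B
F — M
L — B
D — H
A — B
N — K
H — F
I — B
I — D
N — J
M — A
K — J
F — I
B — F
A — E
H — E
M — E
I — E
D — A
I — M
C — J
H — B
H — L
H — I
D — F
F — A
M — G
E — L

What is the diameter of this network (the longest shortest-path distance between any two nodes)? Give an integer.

Eccentricity of each node (its greatest distance to any other): A:3, B:2, C:3, D:4, E:4, F:3, G:3, H:3, I:3, J:3, K:3, L:3, M:3, N:4.
The maximum eccentricity is 4, realized for instance by the pair N–E via N – K – B – A – E. So the diameter is 4.

4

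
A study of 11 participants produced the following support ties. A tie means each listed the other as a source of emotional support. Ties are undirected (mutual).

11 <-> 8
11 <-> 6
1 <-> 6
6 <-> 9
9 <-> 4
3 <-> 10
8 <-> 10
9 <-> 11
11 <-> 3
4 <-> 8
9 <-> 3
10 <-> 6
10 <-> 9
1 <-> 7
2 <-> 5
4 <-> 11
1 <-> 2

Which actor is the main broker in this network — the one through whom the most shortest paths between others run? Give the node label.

6

Unnormalized betweenness of each node: 1:23, 2:9, 3:1/4, 4:1/3, 5:0, 6:97/4, 7:0, 8:3/4, 9:65/12, 10:5, 11:8.
6 has the largest value, 97/4, making it the main broker — the node through which the most shortest paths run.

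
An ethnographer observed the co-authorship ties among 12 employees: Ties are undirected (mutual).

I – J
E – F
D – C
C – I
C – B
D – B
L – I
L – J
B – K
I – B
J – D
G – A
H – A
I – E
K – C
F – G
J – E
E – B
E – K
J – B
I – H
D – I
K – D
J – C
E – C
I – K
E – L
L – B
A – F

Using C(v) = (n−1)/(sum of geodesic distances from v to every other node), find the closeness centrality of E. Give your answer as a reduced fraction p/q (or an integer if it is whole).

11/15

Distances from E: A:2, B:1, C:1, D:2, F:1, G:2, H:2, I:1, J:1, K:1, L:1. Sum = 15.
n = 12, so closeness = 11/15.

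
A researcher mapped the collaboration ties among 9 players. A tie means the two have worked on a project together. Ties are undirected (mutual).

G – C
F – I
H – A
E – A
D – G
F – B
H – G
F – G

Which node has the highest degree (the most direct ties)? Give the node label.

G

Degrees — A:2, B:1, C:1, D:1, E:1, F:3, G:4, H:2, I:1.
The maximum is 4, attained only by G.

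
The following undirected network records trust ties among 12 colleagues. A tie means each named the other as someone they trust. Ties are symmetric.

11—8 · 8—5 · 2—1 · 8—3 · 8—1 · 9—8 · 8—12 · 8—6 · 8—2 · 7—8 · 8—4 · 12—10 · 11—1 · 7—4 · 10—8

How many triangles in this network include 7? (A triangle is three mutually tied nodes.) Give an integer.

7's neighbors: 4 and 8.
Neighbor pairs that are themselves tied: 7–4–8. Each forms one triangle with 7, for 1 in total.

1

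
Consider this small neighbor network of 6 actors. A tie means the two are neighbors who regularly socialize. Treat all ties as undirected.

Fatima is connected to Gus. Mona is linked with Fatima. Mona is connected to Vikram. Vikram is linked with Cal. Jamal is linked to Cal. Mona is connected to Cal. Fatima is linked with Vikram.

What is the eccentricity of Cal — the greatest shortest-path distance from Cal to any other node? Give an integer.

3

Distances from Cal: Fatima:2, Gus:3, Jamal:1, Mona:1, Vikram:1.
The largest is 3 (to Gus), so the eccentricity of Cal is 3.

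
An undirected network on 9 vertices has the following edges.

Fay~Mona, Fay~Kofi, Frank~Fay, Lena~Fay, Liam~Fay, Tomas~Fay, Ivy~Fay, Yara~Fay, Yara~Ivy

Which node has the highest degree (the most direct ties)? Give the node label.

Fay

Degrees — Fay:8, Frank:1, Ivy:2, Kofi:1, Lena:1, Liam:1, Mona:1, Tomas:1, Yara:2.
The maximum is 8, attained only by Fay.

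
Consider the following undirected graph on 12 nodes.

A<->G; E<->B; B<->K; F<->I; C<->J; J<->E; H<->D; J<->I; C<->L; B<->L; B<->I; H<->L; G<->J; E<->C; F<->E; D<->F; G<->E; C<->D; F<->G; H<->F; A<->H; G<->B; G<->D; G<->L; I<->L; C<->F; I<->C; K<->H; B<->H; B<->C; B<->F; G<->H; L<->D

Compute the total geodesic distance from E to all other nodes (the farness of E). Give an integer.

Distances from E: A:2, B:1, C:1, D:2, F:1, G:1, H:2, I:2, J:1, K:2, L:2.
Sum = 2 + 1 + 1 + 2 + 1 + 1 + 2 + 2 + 1 + 2 + 2 = 17.

17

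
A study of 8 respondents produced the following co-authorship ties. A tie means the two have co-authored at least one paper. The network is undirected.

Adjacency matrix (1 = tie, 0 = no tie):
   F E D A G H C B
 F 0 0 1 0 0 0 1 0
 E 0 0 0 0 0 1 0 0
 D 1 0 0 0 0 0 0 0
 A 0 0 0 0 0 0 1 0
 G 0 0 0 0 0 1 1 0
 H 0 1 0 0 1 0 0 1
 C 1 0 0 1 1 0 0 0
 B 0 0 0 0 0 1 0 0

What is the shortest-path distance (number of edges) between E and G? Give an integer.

2

One shortest route is E – H – G, which uses 2 edges, and E and G are not directly tied, so nothing shorter exists. So d(E,G) = 2.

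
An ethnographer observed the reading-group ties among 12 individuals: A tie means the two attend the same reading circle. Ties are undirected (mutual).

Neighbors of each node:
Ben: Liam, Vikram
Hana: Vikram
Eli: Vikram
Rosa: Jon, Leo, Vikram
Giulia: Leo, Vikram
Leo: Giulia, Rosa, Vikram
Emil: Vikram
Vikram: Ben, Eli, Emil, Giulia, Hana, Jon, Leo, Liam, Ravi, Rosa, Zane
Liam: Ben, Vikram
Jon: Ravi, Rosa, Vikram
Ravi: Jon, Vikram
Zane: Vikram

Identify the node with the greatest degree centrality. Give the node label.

Vikram

Degrees — Ben:2, Eli:1, Emil:1, Giulia:2, Hana:1, Jon:3, Leo:3, Liam:2, Ravi:2, Rosa:3, Vikram:11, Zane:1.
The maximum is 11, attained only by Vikram.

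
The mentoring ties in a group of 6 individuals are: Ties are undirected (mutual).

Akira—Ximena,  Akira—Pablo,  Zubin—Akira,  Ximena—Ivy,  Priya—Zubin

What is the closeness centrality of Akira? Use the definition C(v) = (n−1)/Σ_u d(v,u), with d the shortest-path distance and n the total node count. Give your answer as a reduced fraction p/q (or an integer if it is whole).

5/7

Distances from Akira: Ivy:2, Pablo:1, Priya:2, Ximena:1, Zubin:1. Sum = 7.
n = 6, so closeness = 5/7.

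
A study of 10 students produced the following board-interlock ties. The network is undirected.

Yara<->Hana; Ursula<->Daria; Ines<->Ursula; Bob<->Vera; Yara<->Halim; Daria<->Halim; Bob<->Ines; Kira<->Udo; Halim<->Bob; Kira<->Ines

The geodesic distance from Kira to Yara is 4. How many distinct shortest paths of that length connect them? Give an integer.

1

The shortest distance is 4, and the only length-4 path is Kira–Ines–Bob–Halim–Yara. So there is exactly 1 shortest path.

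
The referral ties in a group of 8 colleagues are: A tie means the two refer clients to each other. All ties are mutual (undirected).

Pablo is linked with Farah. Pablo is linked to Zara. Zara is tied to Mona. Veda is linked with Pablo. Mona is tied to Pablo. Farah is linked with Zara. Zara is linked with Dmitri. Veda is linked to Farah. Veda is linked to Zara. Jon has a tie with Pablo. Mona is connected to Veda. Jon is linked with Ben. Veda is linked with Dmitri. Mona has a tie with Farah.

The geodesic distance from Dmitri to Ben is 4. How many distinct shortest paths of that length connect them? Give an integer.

The shortest distance is 4. The length-4 paths are: Dmitri–Veda–Pablo–Jon–Ben; Dmitri–Zara–Pablo–Jon–Ben.
That gives 2 distinct shortest paths.

2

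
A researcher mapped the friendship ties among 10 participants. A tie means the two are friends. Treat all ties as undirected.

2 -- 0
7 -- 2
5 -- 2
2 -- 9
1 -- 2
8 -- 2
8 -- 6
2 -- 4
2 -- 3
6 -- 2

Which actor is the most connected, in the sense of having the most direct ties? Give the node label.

2

Degrees — 0:1, 1:1, 2:9, 3:1, 4:1, 5:1, 6:2, 7:1, 8:2, 9:1.
The maximum is 9, attained only by 2.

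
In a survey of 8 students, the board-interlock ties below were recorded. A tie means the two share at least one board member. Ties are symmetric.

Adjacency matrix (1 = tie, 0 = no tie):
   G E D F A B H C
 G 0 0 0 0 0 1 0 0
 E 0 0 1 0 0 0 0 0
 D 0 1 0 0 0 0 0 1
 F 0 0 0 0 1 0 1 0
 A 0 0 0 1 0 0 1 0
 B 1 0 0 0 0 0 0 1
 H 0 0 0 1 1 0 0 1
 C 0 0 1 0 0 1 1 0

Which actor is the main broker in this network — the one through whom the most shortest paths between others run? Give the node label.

C

Unnormalized betweenness of each node: A:0, B:6, C:16, D:6, E:0, F:0, G:0, H:10.
C has the largest value, 16, making it the main broker — the node through which the most shortest paths run.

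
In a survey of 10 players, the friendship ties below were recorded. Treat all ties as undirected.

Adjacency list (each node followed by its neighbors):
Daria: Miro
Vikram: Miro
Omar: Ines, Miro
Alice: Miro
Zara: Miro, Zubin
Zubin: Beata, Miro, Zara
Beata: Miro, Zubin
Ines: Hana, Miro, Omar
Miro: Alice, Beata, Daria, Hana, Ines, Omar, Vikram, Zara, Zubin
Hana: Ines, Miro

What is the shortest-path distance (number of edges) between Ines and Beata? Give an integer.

One shortest route is Ines – Miro – Beata, which uses 2 edges, and Ines and Beata are not directly tied, so nothing shorter exists. So d(Ines,Beata) = 2.

2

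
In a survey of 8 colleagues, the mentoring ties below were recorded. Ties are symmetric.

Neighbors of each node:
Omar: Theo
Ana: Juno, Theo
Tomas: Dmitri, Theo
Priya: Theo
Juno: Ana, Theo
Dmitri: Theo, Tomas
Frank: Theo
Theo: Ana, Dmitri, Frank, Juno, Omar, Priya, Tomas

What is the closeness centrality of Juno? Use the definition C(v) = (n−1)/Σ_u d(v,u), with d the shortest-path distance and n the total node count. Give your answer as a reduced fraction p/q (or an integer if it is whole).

Distances from Juno: Ana:1, Dmitri:2, Frank:2, Omar:2, Priya:2, Theo:1, Tomas:2. Sum = 12.
n = 8, so closeness = 7/12.

7/12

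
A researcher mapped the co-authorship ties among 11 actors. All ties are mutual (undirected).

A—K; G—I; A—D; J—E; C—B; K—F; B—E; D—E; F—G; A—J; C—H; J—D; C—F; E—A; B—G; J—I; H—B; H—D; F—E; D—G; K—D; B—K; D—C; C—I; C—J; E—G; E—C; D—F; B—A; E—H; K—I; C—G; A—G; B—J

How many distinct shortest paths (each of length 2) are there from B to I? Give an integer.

The shortest distance is 2. The length-2 paths are: B–K–I; B–G–I; B–J–I; B–C–I.
That gives 4 distinct shortest paths.

4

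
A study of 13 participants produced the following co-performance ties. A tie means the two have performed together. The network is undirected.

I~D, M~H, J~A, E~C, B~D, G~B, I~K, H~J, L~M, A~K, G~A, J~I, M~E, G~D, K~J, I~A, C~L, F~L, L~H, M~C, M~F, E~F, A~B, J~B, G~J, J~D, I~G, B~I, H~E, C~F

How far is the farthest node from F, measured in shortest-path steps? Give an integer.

4

Distances from F: A:4, B:4, C:1, D:4, E:1, G:4, H:2, I:4, J:3, K:4, L:1, M:1.
The largest is 4 (to G, I, B, K, A, and D), so the eccentricity of F is 4.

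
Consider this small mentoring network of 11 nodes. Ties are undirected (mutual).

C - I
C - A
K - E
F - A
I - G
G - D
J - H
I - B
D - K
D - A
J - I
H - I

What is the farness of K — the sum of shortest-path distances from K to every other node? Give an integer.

27

Distances from K: A:2, B:4, C:3, D:1, E:1, F:3, G:2, H:4, I:3, J:4.
Sum = 2 + 4 + 3 + 1 + 1 + 3 + 2 + 4 + 3 + 4 = 27.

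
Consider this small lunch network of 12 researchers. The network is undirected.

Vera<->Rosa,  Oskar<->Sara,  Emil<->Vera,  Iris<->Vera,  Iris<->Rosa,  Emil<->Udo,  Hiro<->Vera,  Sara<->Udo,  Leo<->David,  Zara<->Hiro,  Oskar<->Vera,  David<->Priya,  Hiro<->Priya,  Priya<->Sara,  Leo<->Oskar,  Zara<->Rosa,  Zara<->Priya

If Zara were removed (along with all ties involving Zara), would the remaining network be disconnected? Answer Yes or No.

No

Even without Zara, every remaining node can still reach every other (the residual graph is connected), so Zara is not a cut vertex.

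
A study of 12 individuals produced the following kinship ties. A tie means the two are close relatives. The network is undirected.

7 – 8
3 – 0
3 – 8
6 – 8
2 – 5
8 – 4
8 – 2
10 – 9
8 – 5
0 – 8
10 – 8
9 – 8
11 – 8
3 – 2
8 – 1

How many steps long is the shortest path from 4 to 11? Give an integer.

One shortest route is 4 – 8 – 11, which uses 2 edges, and 4 and 11 are not directly tied, so nothing shorter exists. So d(4,11) = 2.

2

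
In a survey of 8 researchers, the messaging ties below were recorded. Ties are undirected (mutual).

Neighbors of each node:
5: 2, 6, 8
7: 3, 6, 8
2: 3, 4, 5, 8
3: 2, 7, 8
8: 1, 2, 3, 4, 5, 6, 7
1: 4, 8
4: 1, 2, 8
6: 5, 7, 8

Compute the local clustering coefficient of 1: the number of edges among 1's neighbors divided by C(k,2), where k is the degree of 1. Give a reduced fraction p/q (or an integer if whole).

1's neighbors: 4 and 8 (k = 2).
Possible neighbor pairs: C(2,2) = 1. Edges among them: 4–8 → e = 1.
Clustering(1) = 1/1.

1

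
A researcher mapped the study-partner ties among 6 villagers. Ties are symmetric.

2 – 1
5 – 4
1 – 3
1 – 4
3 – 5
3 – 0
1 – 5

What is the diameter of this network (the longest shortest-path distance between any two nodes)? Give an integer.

3

Eccentricity of each node (its greatest distance to any other): 0:3, 1:2, 2:3, 3:2, 4:3, 5:2.
The maximum eccentricity is 3, realized for instance by the pair 4–0 via 4 – 5 – 3 – 0. So the diameter is 3.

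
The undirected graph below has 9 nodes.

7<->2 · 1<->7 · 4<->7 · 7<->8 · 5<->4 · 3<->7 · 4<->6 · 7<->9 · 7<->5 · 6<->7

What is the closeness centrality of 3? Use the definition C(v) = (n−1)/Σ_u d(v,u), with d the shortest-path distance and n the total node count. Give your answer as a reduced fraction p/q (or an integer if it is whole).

8/15

Distances from 3: 1:2, 2:2, 4:2, 5:2, 6:2, 7:1, 8:2, 9:2. Sum = 15.
n = 9, so closeness = 8/15.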